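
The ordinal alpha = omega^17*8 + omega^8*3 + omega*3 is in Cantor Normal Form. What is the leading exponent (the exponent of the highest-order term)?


CNF: omega^17*8 + omega^8*3 + omega*3
The leading term is omega^17*8, which has exponent 17.

17


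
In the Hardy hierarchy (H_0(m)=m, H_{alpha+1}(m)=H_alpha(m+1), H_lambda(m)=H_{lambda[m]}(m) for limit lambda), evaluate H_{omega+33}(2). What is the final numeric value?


H_{omega+33}(2):
Unwind the 33 successor steps: H_{omega+33}(2) = H_omega(2+33) = H_omega(35).
H_omega(m) = H_m(m) = m + m = 2m.
Result = 2 * 35 = 70

70


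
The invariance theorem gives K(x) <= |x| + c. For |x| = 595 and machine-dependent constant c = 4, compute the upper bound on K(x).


K(x) <= |x| + c = 595 + 4 = 599

599


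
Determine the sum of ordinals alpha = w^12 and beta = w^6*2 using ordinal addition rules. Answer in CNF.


Ordinal addition w^12 + w^6*2:
Leading exponent of alpha (12) > leading exponent of beta (6).
Since alpha's term has higher exponent than beta's leading term,
the sum is simply alpha followed by beta.
Result = w^12 + w^6*2

w^12 + w^6*2


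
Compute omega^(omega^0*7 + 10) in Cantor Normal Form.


omega^(omega^0*7 + 10):
omega^0 = 1, so the exponent is 7 + 10 = 17 (finite ordinal addition).
Result = omega^17, already a single CNF term.

omega^17


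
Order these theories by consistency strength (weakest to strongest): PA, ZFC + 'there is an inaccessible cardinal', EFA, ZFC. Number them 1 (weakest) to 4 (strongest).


Ordering by consistency strength:
1. EFA
2. PA
3. ZFC
4. ZFC + 'there is an inaccessible cardinal'


PA=2, ZFC + 'there is an inaccessible cardinal'=4, EFA=1, ZFC=3


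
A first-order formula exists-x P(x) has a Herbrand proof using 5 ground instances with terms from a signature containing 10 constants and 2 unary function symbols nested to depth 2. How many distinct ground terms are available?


Herbrand terms by depth:
Depth 0: 10 constants
Depth 1: 20 new terms (running total: 30)
Depth 2: 40 new terms (running total: 70)
Total distinct ground terms = 70

70


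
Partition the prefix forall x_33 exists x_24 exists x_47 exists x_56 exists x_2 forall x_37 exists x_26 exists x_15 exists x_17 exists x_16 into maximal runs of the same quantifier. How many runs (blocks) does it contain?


Alternations = 3.
Blocks = alternations + 1 = 4

4


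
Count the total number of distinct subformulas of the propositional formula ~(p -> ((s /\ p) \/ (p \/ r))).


Formula: ~(p -> ((s /\ p) \/ (p \/ r)))
Subformulas found:
  1. s
  2. r
  3. p
  4. (s /\ p)
  5. (p \/ r)
  6. ((s /\ p) \/ (p \/ r))
  7. (p -> ((s /\ p) \/ (p \/ r)))
  8. ~(p -> ((s /\ p) \/ (p \/ r)))
Total distinct subformulas = 8

8


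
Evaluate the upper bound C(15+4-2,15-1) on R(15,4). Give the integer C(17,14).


R(15,4) <= C(15+4-2, 15-1) = C(17, 14)
C(17, 14) = 17! / (14! * 3!)
= 680

680


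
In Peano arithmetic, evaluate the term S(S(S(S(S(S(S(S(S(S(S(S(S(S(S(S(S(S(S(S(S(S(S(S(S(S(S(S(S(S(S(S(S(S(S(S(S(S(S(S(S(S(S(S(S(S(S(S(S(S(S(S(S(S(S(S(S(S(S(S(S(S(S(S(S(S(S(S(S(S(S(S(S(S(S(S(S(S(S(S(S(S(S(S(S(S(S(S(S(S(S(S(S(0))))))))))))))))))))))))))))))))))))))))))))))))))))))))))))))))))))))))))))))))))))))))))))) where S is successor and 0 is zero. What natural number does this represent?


Counting successors applied to 0:
93 applications of S to 0 = 93

93


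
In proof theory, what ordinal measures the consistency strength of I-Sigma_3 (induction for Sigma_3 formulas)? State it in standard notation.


The proof-theoretic ordinal of I-Sigma_3 (induction for Sigma_3 formulas) is a standard result in ordinal analysis.
This ordinal is the supremum of order types of primitive recursive well-orderings
that the theory can prove to be well-ordered.
For I-Sigma_3 (induction for Sigma_3 formulas), the proof-theoretic ordinal is omega^(omega^(omega^omega)).

omega^(omega^(omega^omega))


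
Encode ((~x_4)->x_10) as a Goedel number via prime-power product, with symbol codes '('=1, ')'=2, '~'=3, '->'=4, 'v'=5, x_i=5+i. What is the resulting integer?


Formula: ((~x_4)->x_10)
Symbol codes: [1, 1, 3, 9, 2, 4, 15, 2]
Primes: [2, 3, 5, 7, 11, 13, 17, 19]
p_1^1 = 2^1 = 2
p_2^1 = 3^1 = 3
p_3^3 = 5^3 = 125
p_4^9 = 7^9 = 40353607
p_5^2 = 11^2 = 121
p_6^4 = 13^4 = 28561
p_7^15 = 17^15 = 2862423051509815793
p_8^2 = 19^2 = 361
Product = 108079524579778987920452975303139293250

108079524579778987920452975303139293250


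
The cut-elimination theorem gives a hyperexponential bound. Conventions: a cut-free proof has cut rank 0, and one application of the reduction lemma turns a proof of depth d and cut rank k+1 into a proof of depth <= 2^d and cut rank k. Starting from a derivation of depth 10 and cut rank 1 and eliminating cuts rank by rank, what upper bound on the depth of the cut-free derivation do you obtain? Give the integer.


Each rank reduction sends depth d to at most 2^d; cut rank r needs r reductions.
2_0(10) = 10
2_1(10) = 2^10 = 1024
Cut-free depth bound = 1024

1024


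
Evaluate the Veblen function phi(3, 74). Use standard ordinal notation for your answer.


phi(3, 74):
phi(3, beta) = eta_beta (the beta-th eta number, fixed point of zeta).
phi(3, 74) = eta_74

eta_74


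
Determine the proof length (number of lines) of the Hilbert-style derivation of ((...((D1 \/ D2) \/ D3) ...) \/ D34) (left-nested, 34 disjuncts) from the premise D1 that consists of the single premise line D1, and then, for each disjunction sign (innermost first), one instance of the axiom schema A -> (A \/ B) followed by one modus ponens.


Building the left-nested 34-ary disjunction from D1:
- 1 premise line (D1)
- 34 disjuncts means 33 disjunction signs; each needs 1 axiom instance + 1 MP = 2 lines: 2 * 33 = 66
Total = 1 + 66 = 67 lines.

67


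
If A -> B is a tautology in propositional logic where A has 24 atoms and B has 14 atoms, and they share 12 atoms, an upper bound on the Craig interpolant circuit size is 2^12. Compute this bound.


Shared atoms = 12
Craig interpolant size bound = 2^12
= 4096

4096


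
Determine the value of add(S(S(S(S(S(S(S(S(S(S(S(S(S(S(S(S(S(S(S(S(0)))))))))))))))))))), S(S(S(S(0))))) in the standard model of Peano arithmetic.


add(S^20(0), S^4(0)):
S^20(0) = 20
S^4(0) = 4
20 + 4 = 24

24


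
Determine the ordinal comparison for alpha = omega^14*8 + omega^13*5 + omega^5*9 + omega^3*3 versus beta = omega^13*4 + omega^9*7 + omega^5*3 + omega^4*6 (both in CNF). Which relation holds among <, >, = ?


Compare term by term from highest exponent:
alpha = omega^14*8 + omega^13*5 + omega^5*9 + omega^3*3
beta = omega^13*4 + omega^9*7 + omega^5*3 + omega^4*6
Term 1: alpha has omega^14*8, beta has omega^13*4
Term 2: alpha has omega^13*5, beta has omega^9*7
Term 3: alpha has omega^5*9, beta has omega^5*3
Term 4: alpha has omega^3*3, beta has omega^4*6
Result: alpha > beta

alpha > beta


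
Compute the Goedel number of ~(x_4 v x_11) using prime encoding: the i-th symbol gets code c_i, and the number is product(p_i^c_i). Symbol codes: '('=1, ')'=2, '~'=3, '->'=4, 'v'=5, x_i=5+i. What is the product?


Formula: ~(x_4 v x_11)
Symbol codes: [3, 1, 9, 5, 16, 2]
Primes: [2, 3, 5, 7, 11, 13]
p_1^3 = 2^3 = 8
p_2^1 = 3^1 = 3
p_3^9 = 5^9 = 1953125
p_4^5 = 7^5 = 16807
p_5^16 = 11^16 = 45949729863572161
p_6^2 = 13^2 = 169
Product = 6117882729332000877077953125000

6117882729332000877077953125000


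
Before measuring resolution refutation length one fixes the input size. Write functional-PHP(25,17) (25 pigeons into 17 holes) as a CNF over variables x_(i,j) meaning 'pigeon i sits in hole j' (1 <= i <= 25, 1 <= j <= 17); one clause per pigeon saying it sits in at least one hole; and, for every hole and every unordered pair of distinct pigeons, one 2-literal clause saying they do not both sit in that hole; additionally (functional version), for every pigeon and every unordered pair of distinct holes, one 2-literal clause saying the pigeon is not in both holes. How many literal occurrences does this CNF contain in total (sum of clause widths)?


functional-PHP(25,17): 25 pigeons, 17 holes, 25*17 = 425 variables.
- pigeon clauses: one per pigeon -> 25 clauses of width 17 -> 425 literals
- hole clauses: 17 holes * C(25,2) = 17 * 300 -> 5100 clauses of width 2 -> 10200 literals
- functional clauses: 25 pigeons * C(17,2) = 25 * 136 -> 3400 clauses of width 2 -> 6800 literals
Total literal occurrences = 425 + 10200 + 6800 = 17425

17425


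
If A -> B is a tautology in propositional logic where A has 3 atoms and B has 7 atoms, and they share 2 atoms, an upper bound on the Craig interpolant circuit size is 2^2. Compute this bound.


Shared atoms = 2
Craig interpolant size bound = 2^2
= 4

4


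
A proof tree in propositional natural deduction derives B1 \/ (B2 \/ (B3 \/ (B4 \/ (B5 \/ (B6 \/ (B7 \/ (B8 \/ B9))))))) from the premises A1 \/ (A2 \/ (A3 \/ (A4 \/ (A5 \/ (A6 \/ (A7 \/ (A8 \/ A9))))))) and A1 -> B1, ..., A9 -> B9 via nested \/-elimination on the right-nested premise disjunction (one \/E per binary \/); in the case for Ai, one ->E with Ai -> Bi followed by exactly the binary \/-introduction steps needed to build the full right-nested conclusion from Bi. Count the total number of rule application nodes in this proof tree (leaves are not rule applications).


Constructive dilemma with 9 branches, all disjunctions right-nested:
- \/E: the premise has 8 binary \/, each eliminated once: 8 nodes.
- ->E: one per case (Ai with Ai -> Bi gives Bi): 9 nodes.
- \/I: in case i < n, Bi needs 1 step to form Bi \/ (B(i+1) \/ ...) and then i-1 steps to prepend B(i-1), ..., B1, i.e. i steps; in case i = n, B9 needs 8 prepend steps.
  \/I total = (1 + 2 + ... + 8) + 8 = 36 + 8 = 44 nodes.
Total = 8 + 9 + 44 = 61

61


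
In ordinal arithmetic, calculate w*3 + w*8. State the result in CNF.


Ordinal addition w*3 + w*8:
Both terms have the same exponent 1.
w^e*c + w^e*d = w^e*(c+d).
Result = w^1*(3+8) = w*11

w*11


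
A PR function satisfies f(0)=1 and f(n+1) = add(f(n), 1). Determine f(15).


f(0) = 1
f(1) = add(f(0), 1) = add(1, 1) = 2
f(2) = add(f(1), 1) = add(2, 1) = 3
f(3) = add(f(2), 1) = add(3, 1) = 4
f(4) = add(f(3), 1) = add(4, 1) = 5
f(5) = add(f(4), 1) = add(5, 1) = 6
f(6) = add(f(5), 1) = add(6, 1) = 7
f(7) = add(f(6), 1) = add(7, 1) = 8
f(8) = add(f(7), 1) = add(8, 1) = 9
f(9) = add(f(8), 1) = add(9, 1) = 10
f(10) = add(f(9), 1) = add(10, 1) = 11
f(11) = add(f(10), 1) = add(11, 1) = 12
f(12) = add(f(11), 1) = add(12, 1) = 13
f(13) = add(f(12), 1) = add(13, 1) = 14
f(14) = add(f(13), 1) = add(14, 1) = 15
f(15) = add(f(14), 1) = add(15, 1) = 16


16


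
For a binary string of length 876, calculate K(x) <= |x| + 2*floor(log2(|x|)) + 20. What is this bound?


floor(log2(876)) = 9
2 * 9 = 18
K(x) <= 876 + 18 + 20 = 914

914


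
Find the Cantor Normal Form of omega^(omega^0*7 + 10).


omega^(omega^0*7 + 10):
omega^0 = 1, so the exponent is 7 + 10 = 17 (finite ordinal addition).
Result = omega^17, already a single CNF term.

omega^17


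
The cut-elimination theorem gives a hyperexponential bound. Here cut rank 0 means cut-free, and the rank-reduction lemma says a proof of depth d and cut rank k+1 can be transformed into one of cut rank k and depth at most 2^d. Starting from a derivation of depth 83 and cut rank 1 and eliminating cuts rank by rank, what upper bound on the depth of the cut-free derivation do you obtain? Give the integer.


Each rank reduction sends depth d to at most 2^d; cut rank r needs r reductions.
2_0(83) = 83
2_1(83) = 2^83 = 9671406556917033397649408
Cut-free depth bound = 9671406556917033397649408

9671406556917033397649408


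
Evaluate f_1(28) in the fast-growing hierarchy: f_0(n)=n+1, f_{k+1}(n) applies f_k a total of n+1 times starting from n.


f_1(28) = f_0^29(28)
f_0 adds 1 each time, applied 29 times.
f_1(28) = 28 + 29 = 57

57


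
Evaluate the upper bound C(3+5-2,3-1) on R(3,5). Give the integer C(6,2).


R(3,5) <= C(3+5-2, 3-1) = C(6, 2)
C(6, 2) = 6! / (2! * 4!)
= 15

15


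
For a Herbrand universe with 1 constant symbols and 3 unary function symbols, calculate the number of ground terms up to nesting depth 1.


Herbrand terms by depth:
Depth 0: 1 constants
Depth 1: 3 new terms (running total: 4)
Total distinct ground terms = 4

4


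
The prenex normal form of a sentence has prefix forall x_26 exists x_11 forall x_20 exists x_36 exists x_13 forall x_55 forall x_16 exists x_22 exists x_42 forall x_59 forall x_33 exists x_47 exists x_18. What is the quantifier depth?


Quantifier prefix has 13 quantifier symbols.
Quantifier depth = 13

13


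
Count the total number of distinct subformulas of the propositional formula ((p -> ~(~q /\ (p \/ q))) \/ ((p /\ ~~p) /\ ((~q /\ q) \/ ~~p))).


Formula: ((p -> ~(~q /\ (p \/ q))) \/ ((p /\ ~~p) /\ ((~q /\ q) \/ ~~p)))
Subformulas found:
  1. q
  2. p
  3. ~p
  4. ~q
  5. ~~p
  6. (p \/ q)
  7. (~q /\ q)
  8. (p /\ ~~p)
  9. (~q /\ (p \/ q))
  10. ~(~q /\ (p \/ q))
  11. ((~q /\ q) \/ ~~p)
  12. (p -> ~(~q /\ (p \/ q)))
  13. ((p /\ ~~p) /\ ((~q /\ q) \/ ~~p))
  14. ((p -> ~(~q /\ (p \/ q))) \/ ((p /\ ~~p) /\ ((~q /\ q) \/ ~~p)))
Total distinct subformulas = 14

14


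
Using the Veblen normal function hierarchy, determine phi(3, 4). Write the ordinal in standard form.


phi(3, 4):
phi(3, beta) = eta_beta (the beta-th eta number, fixed point of zeta).
phi(3, 4) = eta_4

eta_4


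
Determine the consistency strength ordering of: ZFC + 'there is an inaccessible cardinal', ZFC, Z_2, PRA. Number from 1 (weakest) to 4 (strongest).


Ordering by consistency strength:
1. PRA
2. Z_2
3. ZFC
4. ZFC + 'there is an inaccessible cardinal'


ZFC + 'there is an inaccessible cardinal'=4, ZFC=3, Z_2=2, PRA=1


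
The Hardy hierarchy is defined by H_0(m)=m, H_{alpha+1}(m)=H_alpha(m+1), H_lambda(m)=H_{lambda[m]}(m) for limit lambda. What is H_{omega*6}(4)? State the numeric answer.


H_{omega*6}(4):
For the Hardy hierarchy, H_{omega*k}(n) = 2^k * n.
2^6 = 64.
64 * 4 = 256

256


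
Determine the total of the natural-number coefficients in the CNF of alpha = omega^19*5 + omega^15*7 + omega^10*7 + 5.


CNF: omega^19*5 + omega^15*7 + omega^10*7 + 5
Coefficients: 5 + 7 + 7 + 5 = 24

24


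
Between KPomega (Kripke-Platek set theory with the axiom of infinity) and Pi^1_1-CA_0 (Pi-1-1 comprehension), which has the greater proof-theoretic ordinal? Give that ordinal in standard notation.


Proof-theoretic ordinal of KPomega (Kripke-Platek set theory with the axiom of infinity): psi_0(epsilon_{Omega+1})
Proof-theoretic ordinal of Pi^1_1-CA_0 (Pi-1-1 comprehension): psi_0(Omega_omega)
Comparing: psi_0(epsilon_{Omega+1}) < psi_0(Omega_omega).
The larger ordinal is psi_0(Omega_omega) (from Pi^1_1-CA_0 (Pi-1-1 comprehension)).

psi_0(Omega_omega)


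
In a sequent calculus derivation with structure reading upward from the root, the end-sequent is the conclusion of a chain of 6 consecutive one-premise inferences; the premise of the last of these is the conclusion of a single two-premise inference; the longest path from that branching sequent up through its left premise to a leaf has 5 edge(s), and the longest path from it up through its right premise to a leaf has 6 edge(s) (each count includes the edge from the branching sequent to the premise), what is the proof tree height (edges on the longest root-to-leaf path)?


Longest path through the left premise: 5 edges (measured from the branching sequent)
Longest path through the right premise: 6 edges
Height of the subtree rooted at the branching sequent: max(5, 6) = 6
The branching sequent sits 6 edges above the root (the chain of one-premise inferences), so height = 6 + 6 = 12

12


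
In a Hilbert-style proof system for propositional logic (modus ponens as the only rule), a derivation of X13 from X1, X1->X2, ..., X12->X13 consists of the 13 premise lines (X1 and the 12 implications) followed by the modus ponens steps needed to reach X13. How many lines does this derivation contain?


We have 13 premise lines: X1 and 12 implications.
Each implication is detached once by MP, giving 12 MP lines.
13 premise lines + 12 MP lines = 25 total lines.

25


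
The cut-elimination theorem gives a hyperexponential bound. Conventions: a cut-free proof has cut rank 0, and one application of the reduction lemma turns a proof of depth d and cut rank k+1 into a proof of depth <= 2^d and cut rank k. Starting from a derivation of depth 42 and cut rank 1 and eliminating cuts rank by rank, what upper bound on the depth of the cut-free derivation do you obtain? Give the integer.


Each rank reduction sends depth d to at most 2^d; cut rank r needs r reductions.
2_0(42) = 42
2_1(42) = 2^42 = 4398046511104
Cut-free depth bound = 4398046511104

4398046511104


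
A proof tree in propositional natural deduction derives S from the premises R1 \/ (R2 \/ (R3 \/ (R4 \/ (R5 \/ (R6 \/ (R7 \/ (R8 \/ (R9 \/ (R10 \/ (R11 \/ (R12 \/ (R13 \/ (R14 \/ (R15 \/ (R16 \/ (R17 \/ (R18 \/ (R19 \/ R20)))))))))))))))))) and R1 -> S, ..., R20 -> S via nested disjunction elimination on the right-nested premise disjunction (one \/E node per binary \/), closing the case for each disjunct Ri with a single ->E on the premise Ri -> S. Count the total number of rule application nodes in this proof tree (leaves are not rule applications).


The premise R1 \/ (R2 \/ (R3 \/ (R4 \/ (R5 \/ (R6 \/ (R7 \/ (R8 \/ (R9 \/ (R10 \/ (R11 \/ (R12 \/ (R13 \/ (R14 \/ (R15 \/ (R16 \/ (R17 \/ (R18 \/ (R19 \/ R20)))))))))))))))))) contains 20 disjuncts, hence 19 binary \/ connectives.
- Each binary \/ is eliminated once: 19 \/E nodes.
- Each of the 20 cases Ri derives S by one ->E with Ri -> S: 20 ->E nodes.
Total = 19 + 20 = 39

39


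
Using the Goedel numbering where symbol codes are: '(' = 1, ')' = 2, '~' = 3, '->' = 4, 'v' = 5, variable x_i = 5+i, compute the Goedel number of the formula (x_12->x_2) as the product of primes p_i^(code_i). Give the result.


Formula: (x_12->x_2)
Symbol codes: [1, 17, 4, 7, 2]
Primes: [2, 3, 5, 7, 11]
p_1^1 = 2^1 = 2
p_2^17 = 3^17 = 129140163
p_3^4 = 5^4 = 625
p_4^7 = 7^7 = 823543
p_5^2 = 11^2 = 121
Product = 16085812185198236250

16085812185198236250


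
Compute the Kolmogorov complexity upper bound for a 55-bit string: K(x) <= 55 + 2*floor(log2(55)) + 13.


floor(log2(55)) = 5
2 * 5 = 10
K(x) <= 55 + 10 + 13 = 78

78


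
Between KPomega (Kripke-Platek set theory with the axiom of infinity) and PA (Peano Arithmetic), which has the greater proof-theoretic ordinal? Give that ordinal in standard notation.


Proof-theoretic ordinal of KPomega (Kripke-Platek set theory with the axiom of infinity): psi_0(epsilon_{Omega+1})
Proof-theoretic ordinal of PA (Peano Arithmetic): epsilon_0
Comparing: epsilon_0 < psi_0(epsilon_{Omega+1}).
The larger ordinal is psi_0(epsilon_{Omega+1}) (from KPomega (Kripke-Platek set theory with the axiom of infinity)).

psi_0(epsilon_{Omega+1})


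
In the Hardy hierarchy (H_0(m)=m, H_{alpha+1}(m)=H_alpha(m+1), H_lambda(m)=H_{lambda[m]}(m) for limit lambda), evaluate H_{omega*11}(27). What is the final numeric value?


H_{omega*11}(27):
For the Hardy hierarchy, H_{omega*k}(n) = 2^k * n.
2^11 = 2048.
2048 * 27 = 55296

55296


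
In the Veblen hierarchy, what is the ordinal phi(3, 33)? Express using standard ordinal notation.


phi(3, 33):
phi(3, beta) = eta_beta (the beta-th eta number, fixed point of zeta).
phi(3, 33) = eta_33

eta_33


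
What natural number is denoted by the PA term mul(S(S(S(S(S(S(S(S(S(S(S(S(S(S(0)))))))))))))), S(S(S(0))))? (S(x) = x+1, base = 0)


mul(S^14(0), S^3(0)):
S^14(0) = 14
S^3(0) = 3
14 * 3 = 42

42


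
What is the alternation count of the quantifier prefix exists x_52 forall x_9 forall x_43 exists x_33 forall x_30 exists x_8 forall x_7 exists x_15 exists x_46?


Walk the prefix and count type changes:
  position 1: exists -> forall <-- alternation
  position 2: forall -> forall
  position 3: forall -> exists <-- alternation
  position 4: exists -> forall <-- alternation
  position 5: forall -> exists <-- alternation
  position 6: exists -> forall <-- alternation
  position 7: forall -> exists <-- alternation
  position 8: exists -> exists
Total alternations = 6

6


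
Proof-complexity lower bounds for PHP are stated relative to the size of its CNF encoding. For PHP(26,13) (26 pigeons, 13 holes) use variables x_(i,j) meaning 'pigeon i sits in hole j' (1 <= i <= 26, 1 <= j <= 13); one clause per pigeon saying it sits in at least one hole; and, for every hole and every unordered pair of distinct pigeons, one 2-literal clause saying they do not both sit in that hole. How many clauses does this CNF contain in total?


PHP(26,13): 26 pigeons, 13 holes, 26*13 = 338 variables.
- pigeon clauses: one per pigeon -> 26 clauses
- hole clauses: 13 holes * C(26,2) = 13 * 325 -> 4225 clauses
Total clauses = 26 + 4225 = 4251

4251


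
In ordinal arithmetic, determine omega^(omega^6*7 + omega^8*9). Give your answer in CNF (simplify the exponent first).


omega^(omega^6*7 + omega^8*9):
In ordinal addition a term is absorbed by a following term of strictly larger exponent: 6 < 8, so omega^6*7 + omega^8*9 = omega^8*9.
omega raised to a CNF ordinal is a single CNF term: Result = omega^(omega^8*9)

omega^(omega^8*9)


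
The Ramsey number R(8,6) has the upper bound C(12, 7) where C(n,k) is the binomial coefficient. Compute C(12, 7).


R(8,6) <= C(8+6-2, 8-1) = C(12, 7)
C(12, 7) = 12! / (7! * 5!)
= 792

792


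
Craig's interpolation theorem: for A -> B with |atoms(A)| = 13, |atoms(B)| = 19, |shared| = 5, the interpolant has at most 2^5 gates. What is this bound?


Shared atoms = 5
Craig interpolant size bound = 2^5
= 32

32


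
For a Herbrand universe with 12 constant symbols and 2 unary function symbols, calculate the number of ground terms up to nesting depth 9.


Herbrand terms by depth:
Depth 0: 12 constants
Depth 1: 24 new terms (running total: 36)
Depth 2: 48 new terms (running total: 84)
Depth 3: 96 new terms (running total: 180)
Depth 4: 192 new terms (running total: 372)
Depth 5: 384 new terms (running total: 756)
Depth 6: 768 new terms (running total: 1524)
Depth 7: 1536 new terms (running total: 3060)
Depth 8: 3072 new terms (running total: 6132)
Depth 9: 6144 new terms (running total: 12276)
Total distinct ground terms = 12276

12276


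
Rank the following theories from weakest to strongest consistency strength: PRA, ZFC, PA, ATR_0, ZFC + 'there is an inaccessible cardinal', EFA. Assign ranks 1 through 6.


Ordering by consistency strength:
1. EFA
2. PRA
3. PA
4. ATR_0
5. ZFC
6. ZFC + 'there is an inaccessible cardinal'


PRA=2, ZFC=5, PA=3, ATR_0=4, ZFC + 'there is an inaccessible cardinal'=6, EFA=1


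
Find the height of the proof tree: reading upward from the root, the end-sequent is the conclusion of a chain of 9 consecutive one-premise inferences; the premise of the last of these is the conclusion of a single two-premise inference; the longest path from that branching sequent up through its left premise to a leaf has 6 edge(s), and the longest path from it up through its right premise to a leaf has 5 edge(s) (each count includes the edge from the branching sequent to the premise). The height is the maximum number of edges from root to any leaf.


Longest path through the left premise: 6 edges (measured from the branching sequent)
Longest path through the right premise: 5 edges
Height of the subtree rooted at the branching sequent: max(6, 5) = 6
The branching sequent sits 9 edges above the root (the chain of one-premise inferences), so height = 6 + 9 = 15

15


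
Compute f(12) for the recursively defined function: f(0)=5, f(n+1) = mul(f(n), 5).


f(0) = 5
f(1) = mul(f(0), 5) = mul(5, 5) = 25
f(2) = mul(f(1), 5) = mul(25, 5) = 125
f(3) = mul(f(2), 5) = mul(125, 5) = 625
f(4) = mul(f(3), 5) = mul(625, 5) = 3125
f(5) = mul(f(4), 5) = mul(3125, 5) = 15625
f(6) = mul(f(5), 5) = mul(15625, 5) = 78125
f(7) = mul(f(6), 5) = mul(78125, 5) = 390625
f(8) = mul(f(7), 5) = mul(390625, 5) = 1953125
f(9) = mul(f(8), 5) = mul(1953125, 5) = 9765625
f(10) = mul(f(9), 5) = mul(9765625, 5) = 48828125
f(11) = mul(f(10), 5) = mul(48828125, 5) = 244140625
f(12) = mul(f(11), 5) = mul(244140625, 5) = 1220703125


1220703125


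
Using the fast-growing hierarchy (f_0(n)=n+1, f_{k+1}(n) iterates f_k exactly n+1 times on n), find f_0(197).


f_0(197) = 197 + 1 = 198

198


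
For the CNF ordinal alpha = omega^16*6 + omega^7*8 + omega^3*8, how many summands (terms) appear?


CNF: omega^16*6 + omega^7*8 + omega^3*8
Count the summands separated by '+':
  term 1: omega^16*6
  term 2: omega^7*8
  term 3: omega^3*8
Total terms = 3

3


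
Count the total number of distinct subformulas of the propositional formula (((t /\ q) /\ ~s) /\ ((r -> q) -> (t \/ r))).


Formula: (((t /\ q) /\ ~s) /\ ((r -> q) -> (t \/ r)))
Subformulas found:
  1. q
  2. s
  3. r
  4. t
  5. ~s
  6. (r -> q)
  7. (t \/ r)
  8. (t /\ q)
  9. ((t /\ q) /\ ~s)
  10. ((r -> q) -> (t \/ r))
  11. (((t /\ q) /\ ~s) /\ ((r -> q) -> (t \/ r)))
Total distinct subformulas = 11

11


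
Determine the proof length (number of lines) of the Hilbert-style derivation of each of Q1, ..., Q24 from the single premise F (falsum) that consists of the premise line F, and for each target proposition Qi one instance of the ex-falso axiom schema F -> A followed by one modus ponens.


Ex falso, line by line:
- 1 premise line (F)
- 24 targets, each needing 1 axiom instance (F -> Qi) + 1 MP = 2 lines: 2 * 24 = 48
Total = 1 + 48 = 49 lines.

49


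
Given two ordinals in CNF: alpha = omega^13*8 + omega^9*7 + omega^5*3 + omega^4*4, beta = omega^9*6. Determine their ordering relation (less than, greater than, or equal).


Compare term by term from highest exponent:
alpha = omega^13*8 + omega^9*7 + omega^5*3 + omega^4*4
beta = omega^9*6
Term 1: alpha has omega^13*8, beta has omega^9*6
Term 2: alpha has omega^9*7, beta has omega^0*0
Term 3: alpha has omega^5*3, beta has omega^0*0
Term 4: alpha has omega^4*4, beta has omega^0*0
Result: alpha > beta

alpha > beta


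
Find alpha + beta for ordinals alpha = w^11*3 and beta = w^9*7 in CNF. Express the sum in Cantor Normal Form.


Ordinal addition w^11*3 + w^9*7:
Leading exponent of alpha (11) > leading exponent of beta (9).
Since alpha's term has higher exponent than beta's leading term,
the sum is simply alpha followed by beta.
Result = w^11*3 + w^9*7

w^11*3 + w^9*7


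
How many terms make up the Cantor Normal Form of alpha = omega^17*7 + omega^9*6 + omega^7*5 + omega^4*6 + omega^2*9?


CNF: omega^17*7 + omega^9*6 + omega^7*5 + omega^4*6 + omega^2*9
Count the summands separated by '+':
  term 1: omega^17*7
  term 2: omega^9*6
  term 3: omega^7*5
  term 4: omega^4*6
  term 5: omega^2*9
Total terms = 5

5


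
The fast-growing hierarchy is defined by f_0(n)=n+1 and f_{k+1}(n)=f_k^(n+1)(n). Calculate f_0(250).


f_0(250) = 250 + 1 = 251

251


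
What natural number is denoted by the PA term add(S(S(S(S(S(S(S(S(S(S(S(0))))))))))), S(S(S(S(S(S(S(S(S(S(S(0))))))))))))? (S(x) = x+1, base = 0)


add(S^11(0), S^11(0)):
S^11(0) = 11
S^11(0) = 11
11 + 11 = 22

22


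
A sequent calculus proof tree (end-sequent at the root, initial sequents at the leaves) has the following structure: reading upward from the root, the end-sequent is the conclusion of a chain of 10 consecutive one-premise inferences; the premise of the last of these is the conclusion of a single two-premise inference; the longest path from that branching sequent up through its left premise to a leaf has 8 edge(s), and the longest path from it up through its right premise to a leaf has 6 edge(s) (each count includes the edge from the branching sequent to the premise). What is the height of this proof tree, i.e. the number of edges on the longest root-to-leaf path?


Longest path through the left premise: 8 edges (measured from the branching sequent)
Longest path through the right premise: 6 edges
Height of the subtree rooted at the branching sequent: max(8, 6) = 8
The branching sequent sits 10 edges above the root (the chain of one-premise inferences), so height = 8 + 10 = 18

18


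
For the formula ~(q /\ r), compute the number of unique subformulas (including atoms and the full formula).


Formula: ~(q /\ r)
Subformulas found:
  1. q
  2. r
  3. (q /\ r)
  4. ~(q /\ r)
Total distinct subformulas = 4

4


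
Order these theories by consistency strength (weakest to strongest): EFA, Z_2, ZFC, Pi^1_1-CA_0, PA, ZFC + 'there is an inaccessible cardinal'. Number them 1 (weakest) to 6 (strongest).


Ordering by consistency strength:
1. EFA
2. PA
3. Pi^1_1-CA_0
4. Z_2
5. ZFC
6. ZFC + 'there is an inaccessible cardinal'


EFA=1, Z_2=4, ZFC=5, Pi^1_1-CA_0=3, PA=2, ZFC + 'there is an inaccessible cardinal'=6


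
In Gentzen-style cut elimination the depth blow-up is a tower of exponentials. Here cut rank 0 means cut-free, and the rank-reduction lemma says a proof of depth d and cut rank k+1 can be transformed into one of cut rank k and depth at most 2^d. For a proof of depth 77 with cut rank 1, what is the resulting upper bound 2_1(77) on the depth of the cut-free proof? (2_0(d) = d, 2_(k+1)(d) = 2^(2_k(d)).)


Each rank reduction sends depth d to at most 2^d; cut rank r needs r reductions.
2_0(77) = 77
2_1(77) = 2^77 = 151115727451828646838272
Cut-free depth bound = 151115727451828646838272

151115727451828646838272


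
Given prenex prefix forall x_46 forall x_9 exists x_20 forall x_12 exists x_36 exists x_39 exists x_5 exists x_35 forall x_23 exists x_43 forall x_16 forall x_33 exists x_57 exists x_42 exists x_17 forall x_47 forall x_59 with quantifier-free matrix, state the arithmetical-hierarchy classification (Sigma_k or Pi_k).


Leading quantifier is forall, so the class is Pi.
Number of quantifier blocks = alternations + 1 = 8 + 1 = 9.
Classification: Pi_9

Pi_9


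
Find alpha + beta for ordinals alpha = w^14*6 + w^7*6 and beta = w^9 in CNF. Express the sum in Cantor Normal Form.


Ordinal addition (w^14*6 + w^7*6) + w^9:
alpha's leading term has exponent 14 > beta's exponent 9, so it survives.
alpha's tail term has exponent 7 < beta's exponent 9, so it is absorbed by beta.
In ordinal addition, any term followed by a strictly larger-exponent term is absorbed.
Result = w^14*6 + w^9

w^14*6 + w^9


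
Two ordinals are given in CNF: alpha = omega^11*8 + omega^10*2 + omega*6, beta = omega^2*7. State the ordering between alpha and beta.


Compare term by term from highest exponent:
alpha = omega^11*8 + omega^10*2 + omega*6
beta = omega^2*7
Term 1: alpha has omega^11*8, beta has omega^2*7
Term 2: alpha has omega^10*2, beta has omega^0*0
Term 3: alpha has omega^1*6, beta has omega^0*0
Result: alpha > beta

alpha > beta


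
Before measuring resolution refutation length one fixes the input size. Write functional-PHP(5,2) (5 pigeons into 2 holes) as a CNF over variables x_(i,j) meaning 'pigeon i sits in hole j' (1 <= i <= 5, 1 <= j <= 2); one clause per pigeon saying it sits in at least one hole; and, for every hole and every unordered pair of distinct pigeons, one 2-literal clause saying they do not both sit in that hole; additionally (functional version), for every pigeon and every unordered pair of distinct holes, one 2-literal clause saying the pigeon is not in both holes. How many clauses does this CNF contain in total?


functional-PHP(5,2): 5 pigeons, 2 holes, 5*2 = 10 variables.
- pigeon clauses: one per pigeon -> 5 clauses
- hole clauses: 2 holes * C(5,2) = 2 * 10 -> 20 clauses
- functional clauses: 5 pigeons * C(2,2) = 5 * 1 -> 5 clauses
Total clauses = 5 + 20 + 5 = 30

30


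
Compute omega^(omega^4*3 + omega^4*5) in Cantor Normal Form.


omega^(omega^4*3 + omega^4*5):
Both terms of the exponent have the same exponent 4, so they merge: omega^4*3 + omega^4*5 = omega^4*(3+5) = omega^4*8.
omega raised to a CNF ordinal is a single CNF term: Result = omega^(omega^4*8)

omega^(omega^4*8)


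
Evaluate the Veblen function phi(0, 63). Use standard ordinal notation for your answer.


phi(0, 63):
phi(0, beta) = omega^beta by definition.
phi(0, 63) = omega^63

omega^63


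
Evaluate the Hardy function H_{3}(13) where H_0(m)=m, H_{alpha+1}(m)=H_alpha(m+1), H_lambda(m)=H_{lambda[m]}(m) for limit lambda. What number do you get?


H_3(13):
For finite ordinals k, H_k(n) = n + k (each successor step adds 1).
H_3(13) = 13 + 3 = 16

16


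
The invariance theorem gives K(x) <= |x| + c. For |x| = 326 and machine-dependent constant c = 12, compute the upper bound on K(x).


K(x) <= |x| + c = 326 + 12 = 338

338


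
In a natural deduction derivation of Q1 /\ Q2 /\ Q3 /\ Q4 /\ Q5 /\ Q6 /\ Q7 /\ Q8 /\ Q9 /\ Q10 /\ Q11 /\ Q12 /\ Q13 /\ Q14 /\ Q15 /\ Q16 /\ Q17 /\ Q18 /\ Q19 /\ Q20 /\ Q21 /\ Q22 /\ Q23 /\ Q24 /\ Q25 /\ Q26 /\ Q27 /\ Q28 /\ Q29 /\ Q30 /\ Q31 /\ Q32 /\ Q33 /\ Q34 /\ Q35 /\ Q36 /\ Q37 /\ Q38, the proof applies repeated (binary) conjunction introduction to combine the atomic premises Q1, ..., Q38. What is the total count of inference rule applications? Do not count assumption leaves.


The target conjunction has 38 conjuncts, i.e. 37 binary /\ connectives.
Each conjunction-intro joins two pieces, so 38 atoms require 38-1 = 37 applications.
Total inference nodes = 37

37


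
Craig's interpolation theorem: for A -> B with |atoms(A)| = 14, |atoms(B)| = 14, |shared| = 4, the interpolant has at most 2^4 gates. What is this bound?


Shared atoms = 4
Craig interpolant size bound = 2^4
= 16

16


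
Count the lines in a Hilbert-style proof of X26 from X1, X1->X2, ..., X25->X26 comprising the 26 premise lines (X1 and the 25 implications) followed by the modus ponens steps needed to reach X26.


We have 26 premise lines: X1 and 25 implications.
Each implication is detached once by MP, giving 25 MP lines.
26 premise lines + 25 MP lines = 51 total lines.

51


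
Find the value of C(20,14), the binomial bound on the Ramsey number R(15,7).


R(15,7) <= C(15+7-2, 15-1) = C(20, 14)
C(20, 14) = 20! / (14! * 6!)
= 38760

38760


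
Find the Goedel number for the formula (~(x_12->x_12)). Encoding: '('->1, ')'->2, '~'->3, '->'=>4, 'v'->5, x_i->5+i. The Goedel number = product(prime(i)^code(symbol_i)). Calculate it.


Formula: (~(x_12->x_12))
Symbol codes: [1, 3, 1, 17, 4, 17, 2, 2]
Primes: [2, 3, 5, 7, 11, 13, 17, 19]
p_1^1 = 2^1 = 2
p_2^3 = 3^3 = 27
p_3^1 = 5^1 = 5
p_4^17 = 7^17 = 232630513987207
p_5^4 = 11^4 = 14641
p_6^17 = 13^17 = 8650415919381337933
p_7^2 = 17^2 = 289
p_8^2 = 19^2 = 361
Product = 829933354408765326796601413543984018493733930

829933354408765326796601413543984018493733930


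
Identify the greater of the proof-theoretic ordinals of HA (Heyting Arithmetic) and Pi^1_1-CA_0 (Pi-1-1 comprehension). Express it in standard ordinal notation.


Proof-theoretic ordinal of HA (Heyting Arithmetic): epsilon_0
Proof-theoretic ordinal of Pi^1_1-CA_0 (Pi-1-1 comprehension): psi_0(Omega_omega)
Comparing: epsilon_0 < psi_0(Omega_omega).
The larger ordinal is psi_0(Omega_omega) (from Pi^1_1-CA_0 (Pi-1-1 comprehension)).

psi_0(Omega_omega)


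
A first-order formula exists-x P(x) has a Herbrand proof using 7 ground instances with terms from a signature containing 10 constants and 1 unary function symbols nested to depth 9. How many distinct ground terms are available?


Herbrand terms by depth:
Depth 0: 10 constants
Depth 1: 10 new terms (running total: 20)
Depth 2: 10 new terms (running total: 30)
Depth 3: 10 new terms (running total: 40)
Depth 4: 10 new terms (running total: 50)
Depth 5: 10 new terms (running total: 60)
Depth 6: 10 new terms (running total: 70)
Depth 7: 10 new terms (running total: 80)
Depth 8: 10 new terms (running total: 90)
Depth 9: 10 new terms (running total: 100)
Total distinct ground terms = 100

100


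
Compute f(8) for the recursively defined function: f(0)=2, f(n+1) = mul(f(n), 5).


f(0) = 2
f(1) = mul(f(0), 5) = mul(2, 5) = 10
f(2) = mul(f(1), 5) = mul(10, 5) = 50
f(3) = mul(f(2), 5) = mul(50, 5) = 250
f(4) = mul(f(3), 5) = mul(250, 5) = 1250
f(5) = mul(f(4), 5) = mul(1250, 5) = 6250
f(6) = mul(f(5), 5) = mul(6250, 5) = 31250
f(7) = mul(f(6), 5) = mul(31250, 5) = 156250
f(8) = mul(f(7), 5) = mul(156250, 5) = 781250


781250


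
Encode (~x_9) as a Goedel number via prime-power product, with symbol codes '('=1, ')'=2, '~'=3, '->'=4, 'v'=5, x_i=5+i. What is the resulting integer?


Formula: (~x_9)
Symbol codes: [1, 3, 14, 2]
Primes: [2, 3, 5, 7]
p_1^1 = 2^1 = 2
p_2^3 = 3^3 = 27
p_3^14 = 5^14 = 6103515625
p_4^2 = 7^2 = 49
Product = 16149902343750

16149902343750


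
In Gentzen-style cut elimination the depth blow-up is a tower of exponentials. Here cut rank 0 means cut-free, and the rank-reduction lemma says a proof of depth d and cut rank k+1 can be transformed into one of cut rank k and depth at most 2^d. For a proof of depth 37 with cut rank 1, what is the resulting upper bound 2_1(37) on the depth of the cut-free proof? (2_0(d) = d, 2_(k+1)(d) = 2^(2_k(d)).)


Each rank reduction sends depth d to at most 2^d; cut rank r needs r reductions.
2_0(37) = 37
2_1(37) = 2^37 = 137438953472
Cut-free depth bound = 137438953472

137438953472


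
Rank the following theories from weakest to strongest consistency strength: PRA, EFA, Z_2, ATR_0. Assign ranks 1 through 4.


Ordering by consistency strength:
1. EFA
2. PRA
3. ATR_0
4. Z_2


PRA=2, EFA=1, Z_2=4, ATR_0=3


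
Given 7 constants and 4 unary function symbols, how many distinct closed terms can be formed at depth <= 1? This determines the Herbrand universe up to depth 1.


Herbrand terms by depth:
Depth 0: 7 constants
Depth 1: 28 new terms (running total: 35)
Total distinct ground terms = 35

35


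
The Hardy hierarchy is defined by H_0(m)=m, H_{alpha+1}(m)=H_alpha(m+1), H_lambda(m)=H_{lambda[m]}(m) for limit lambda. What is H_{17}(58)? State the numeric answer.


H_17(58):
For finite ordinals k, H_k(n) = n + k (each successor step adds 1).
H_17(58) = 58 + 17 = 75

75


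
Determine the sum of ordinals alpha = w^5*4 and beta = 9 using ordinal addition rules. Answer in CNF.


Ordinal addition w^5*4 + 9:
Leading exponent of alpha (5) > leading exponent of beta (0).
Since alpha's term has higher exponent than beta's leading term,
the sum is simply alpha followed by beta.
Result = w^5*4 + 9

w^5*4 + 9


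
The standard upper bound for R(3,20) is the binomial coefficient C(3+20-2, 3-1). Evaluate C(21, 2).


R(3,20) <= C(3+20-2, 3-1) = C(21, 2)
C(21, 2) = 21! / (2! * 19!)
= 210

210


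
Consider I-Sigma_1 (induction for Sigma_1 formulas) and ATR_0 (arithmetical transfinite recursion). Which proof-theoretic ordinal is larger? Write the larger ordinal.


Proof-theoretic ordinal of I-Sigma_1 (induction for Sigma_1 formulas): omega^omega
Proof-theoretic ordinal of ATR_0 (arithmetical transfinite recursion): Gamma_0
Comparing: omega^omega < Gamma_0.
The larger ordinal is Gamma_0 (from ATR_0 (arithmetical transfinite recursion)).

Gamma_0


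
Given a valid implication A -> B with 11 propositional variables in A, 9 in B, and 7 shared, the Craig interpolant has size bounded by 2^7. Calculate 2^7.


Shared atoms = 7
Craig interpolant size bound = 2^7
= 128

128


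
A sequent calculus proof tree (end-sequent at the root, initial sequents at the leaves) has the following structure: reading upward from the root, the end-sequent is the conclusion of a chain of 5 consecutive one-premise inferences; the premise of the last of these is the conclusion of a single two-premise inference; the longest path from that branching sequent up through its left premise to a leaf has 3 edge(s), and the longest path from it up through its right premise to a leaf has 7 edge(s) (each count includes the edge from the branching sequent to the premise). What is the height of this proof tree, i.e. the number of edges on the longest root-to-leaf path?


Longest path through the left premise: 3 edges (measured from the branching sequent)
Longest path through the right premise: 7 edges
Height of the subtree rooted at the branching sequent: max(3, 7) = 7
The branching sequent sits 5 edges above the root (the chain of one-premise inferences), so height = 7 + 5 = 12

12
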